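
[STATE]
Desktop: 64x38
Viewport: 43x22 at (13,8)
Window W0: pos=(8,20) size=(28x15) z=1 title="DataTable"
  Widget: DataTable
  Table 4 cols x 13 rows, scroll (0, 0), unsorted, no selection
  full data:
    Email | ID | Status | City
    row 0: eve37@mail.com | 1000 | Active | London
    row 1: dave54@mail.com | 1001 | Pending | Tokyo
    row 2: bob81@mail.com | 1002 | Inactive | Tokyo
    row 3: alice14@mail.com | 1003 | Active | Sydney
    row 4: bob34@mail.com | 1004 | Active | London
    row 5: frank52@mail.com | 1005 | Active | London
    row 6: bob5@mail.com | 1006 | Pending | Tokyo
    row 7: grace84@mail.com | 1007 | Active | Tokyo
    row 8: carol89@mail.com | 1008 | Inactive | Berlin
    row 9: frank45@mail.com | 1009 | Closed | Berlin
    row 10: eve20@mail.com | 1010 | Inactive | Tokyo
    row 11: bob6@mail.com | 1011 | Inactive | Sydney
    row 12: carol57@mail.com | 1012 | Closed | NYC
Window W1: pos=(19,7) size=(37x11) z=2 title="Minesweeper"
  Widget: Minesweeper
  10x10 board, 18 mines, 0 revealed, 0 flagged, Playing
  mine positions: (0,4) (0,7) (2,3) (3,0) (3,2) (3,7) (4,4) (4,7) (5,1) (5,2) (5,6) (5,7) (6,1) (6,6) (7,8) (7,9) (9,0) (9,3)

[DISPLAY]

      ┃ Minesweeper                       ┃
      ┠───────────────────────────────────┨
      ┃■■■■■■■■■■                         ┃
      ┃■■■■■■■■■■                         ┃
      ┃■■■■■■■■■■                         ┃
      ┃■■■■■■■■■■                         ┃
      ┃■■■■■■■■■■                         ┃
      ┃■■■■■■■■■■                         ┃
      ┃■■■■■■■■■■                         ┃
      ┗━━━━━━━━━━━━━━━━━━━━━━━━━━━━━━━━━━━┛
                                           
                                           
━━━━━━━━━━━━━━━━━━━━━━┓                    
aTable                ┃                    
──────────────────────┨                    
l           │ID  │Stat┃                    
────────────┼────┼────┃                    
7@mail.com  │1000│Acti┃                    
54@mail.com │1001│Pend┃                    
1@mail.com  │1002│Inac┃                    
e14@mail.com│1003│Acti┃                    
4@mail.com  │1004│Acti┃                    


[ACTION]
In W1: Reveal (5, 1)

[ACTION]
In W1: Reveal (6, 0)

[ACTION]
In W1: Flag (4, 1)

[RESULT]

      ┃ Minesweeper                       ┃
      ┠───────────────────────────────────┨
      ┃■■■■✹■■✹■■                         ┃
      ┃■■■■■■■■■■                         ┃
      ┃■■■✹■■■■■■                         ┃
      ┃✹■✹■■■■✹■■                         ┃
      ┃■■■■✹■■✹■■                         ┃
      ┃■✹✹■■■✹✹■■                         ┃
      ┃■✹■■■■✹■■■                         ┃
      ┗━━━━━━━━━━━━━━━━━━━━━━━━━━━━━━━━━━━┛
                                           
                                           
━━━━━━━━━━━━━━━━━━━━━━┓                    
aTable                ┃                    
──────────────────────┨                    
l           │ID  │Stat┃                    
────────────┼────┼────┃                    
7@mail.com  │1000│Acti┃                    
54@mail.com │1001│Pend┃                    
1@mail.com  │1002│Inac┃                    
e14@mail.com│1003│Acti┃                    
4@mail.com  │1004│Acti┃                    


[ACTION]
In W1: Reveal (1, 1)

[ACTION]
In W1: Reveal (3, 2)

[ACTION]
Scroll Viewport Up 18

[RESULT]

                                           
                                           
                                           
                                           
                                           
                                           
                                           
      ┏━━━━━━━━━━━━━━━━━━━━━━━━━━━━━━━━━━━┓
      ┃ Minesweeper                       ┃
      ┠───────────────────────────────────┨
      ┃■■■■✹■■✹■■                         ┃
      ┃■■■■■■■■■■                         ┃
      ┃■■■✹■■■■■■                         ┃
      ┃✹■✹■■■■✹■■                         ┃
      ┃■■■■✹■■✹■■                         ┃
      ┃■✹✹■■■✹✹■■                         ┃
      ┃■✹■■■■✹■■■                         ┃
      ┗━━━━━━━━━━━━━━━━━━━━━━━━━━━━━━━━━━━┛
                                           
                                           
━━━━━━━━━━━━━━━━━━━━━━┓                    
aTable                ┃                    


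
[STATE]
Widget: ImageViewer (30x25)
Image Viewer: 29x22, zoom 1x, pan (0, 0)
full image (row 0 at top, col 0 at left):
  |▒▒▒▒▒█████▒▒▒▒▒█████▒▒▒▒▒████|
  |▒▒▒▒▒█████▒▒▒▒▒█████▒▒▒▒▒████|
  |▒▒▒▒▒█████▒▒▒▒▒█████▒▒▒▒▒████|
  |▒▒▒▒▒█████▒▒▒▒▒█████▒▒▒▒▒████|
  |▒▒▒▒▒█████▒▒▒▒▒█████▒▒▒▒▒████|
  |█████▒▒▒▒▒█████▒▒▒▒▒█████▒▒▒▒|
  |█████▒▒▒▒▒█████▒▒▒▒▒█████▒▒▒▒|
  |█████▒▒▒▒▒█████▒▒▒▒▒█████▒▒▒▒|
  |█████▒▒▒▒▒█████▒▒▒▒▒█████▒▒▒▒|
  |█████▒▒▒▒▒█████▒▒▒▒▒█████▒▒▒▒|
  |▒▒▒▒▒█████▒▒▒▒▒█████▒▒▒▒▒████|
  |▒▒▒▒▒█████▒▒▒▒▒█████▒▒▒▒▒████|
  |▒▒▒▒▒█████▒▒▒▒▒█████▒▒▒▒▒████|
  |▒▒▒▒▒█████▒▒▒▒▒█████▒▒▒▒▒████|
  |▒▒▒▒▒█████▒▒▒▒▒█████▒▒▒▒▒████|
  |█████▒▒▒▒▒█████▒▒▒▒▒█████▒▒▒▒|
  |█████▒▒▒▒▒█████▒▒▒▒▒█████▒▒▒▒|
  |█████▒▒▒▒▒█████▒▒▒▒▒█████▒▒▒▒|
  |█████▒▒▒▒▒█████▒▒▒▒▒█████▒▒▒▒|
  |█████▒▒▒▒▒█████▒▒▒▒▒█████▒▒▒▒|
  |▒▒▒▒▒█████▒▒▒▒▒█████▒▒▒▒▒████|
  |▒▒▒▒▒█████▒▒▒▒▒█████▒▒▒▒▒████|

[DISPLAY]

▒▒▒▒▒█████▒▒▒▒▒█████▒▒▒▒▒████ 
▒▒▒▒▒█████▒▒▒▒▒█████▒▒▒▒▒████ 
▒▒▒▒▒█████▒▒▒▒▒█████▒▒▒▒▒████ 
▒▒▒▒▒█████▒▒▒▒▒█████▒▒▒▒▒████ 
▒▒▒▒▒█████▒▒▒▒▒█████▒▒▒▒▒████ 
█████▒▒▒▒▒█████▒▒▒▒▒█████▒▒▒▒ 
█████▒▒▒▒▒█████▒▒▒▒▒█████▒▒▒▒ 
█████▒▒▒▒▒█████▒▒▒▒▒█████▒▒▒▒ 
█████▒▒▒▒▒█████▒▒▒▒▒█████▒▒▒▒ 
█████▒▒▒▒▒█████▒▒▒▒▒█████▒▒▒▒ 
▒▒▒▒▒█████▒▒▒▒▒█████▒▒▒▒▒████ 
▒▒▒▒▒█████▒▒▒▒▒█████▒▒▒▒▒████ 
▒▒▒▒▒█████▒▒▒▒▒█████▒▒▒▒▒████ 
▒▒▒▒▒█████▒▒▒▒▒█████▒▒▒▒▒████ 
▒▒▒▒▒█████▒▒▒▒▒█████▒▒▒▒▒████ 
█████▒▒▒▒▒█████▒▒▒▒▒█████▒▒▒▒ 
█████▒▒▒▒▒█████▒▒▒▒▒█████▒▒▒▒ 
█████▒▒▒▒▒█████▒▒▒▒▒█████▒▒▒▒ 
█████▒▒▒▒▒█████▒▒▒▒▒█████▒▒▒▒ 
█████▒▒▒▒▒█████▒▒▒▒▒█████▒▒▒▒ 
▒▒▒▒▒█████▒▒▒▒▒█████▒▒▒▒▒████ 
▒▒▒▒▒█████▒▒▒▒▒█████▒▒▒▒▒████ 
                              
                              
                              


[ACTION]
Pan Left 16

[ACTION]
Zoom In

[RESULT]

▒▒▒▒▒▒▒▒▒▒██████████▒▒▒▒▒▒▒▒▒▒
▒▒▒▒▒▒▒▒▒▒██████████▒▒▒▒▒▒▒▒▒▒
▒▒▒▒▒▒▒▒▒▒██████████▒▒▒▒▒▒▒▒▒▒
▒▒▒▒▒▒▒▒▒▒██████████▒▒▒▒▒▒▒▒▒▒
▒▒▒▒▒▒▒▒▒▒██████████▒▒▒▒▒▒▒▒▒▒
▒▒▒▒▒▒▒▒▒▒██████████▒▒▒▒▒▒▒▒▒▒
▒▒▒▒▒▒▒▒▒▒██████████▒▒▒▒▒▒▒▒▒▒
▒▒▒▒▒▒▒▒▒▒██████████▒▒▒▒▒▒▒▒▒▒
▒▒▒▒▒▒▒▒▒▒██████████▒▒▒▒▒▒▒▒▒▒
▒▒▒▒▒▒▒▒▒▒██████████▒▒▒▒▒▒▒▒▒▒
██████████▒▒▒▒▒▒▒▒▒▒██████████
██████████▒▒▒▒▒▒▒▒▒▒██████████
██████████▒▒▒▒▒▒▒▒▒▒██████████
██████████▒▒▒▒▒▒▒▒▒▒██████████
██████████▒▒▒▒▒▒▒▒▒▒██████████
██████████▒▒▒▒▒▒▒▒▒▒██████████
██████████▒▒▒▒▒▒▒▒▒▒██████████
██████████▒▒▒▒▒▒▒▒▒▒██████████
██████████▒▒▒▒▒▒▒▒▒▒██████████
██████████▒▒▒▒▒▒▒▒▒▒██████████
▒▒▒▒▒▒▒▒▒▒██████████▒▒▒▒▒▒▒▒▒▒
▒▒▒▒▒▒▒▒▒▒██████████▒▒▒▒▒▒▒▒▒▒
▒▒▒▒▒▒▒▒▒▒██████████▒▒▒▒▒▒▒▒▒▒
▒▒▒▒▒▒▒▒▒▒██████████▒▒▒▒▒▒▒▒▒▒
▒▒▒▒▒▒▒▒▒▒██████████▒▒▒▒▒▒▒▒▒▒


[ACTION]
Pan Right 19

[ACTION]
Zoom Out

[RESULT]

█▒▒▒▒▒████                    
█▒▒▒▒▒████                    
█▒▒▒▒▒████                    
█▒▒▒▒▒████                    
█▒▒▒▒▒████                    
▒█████▒▒▒▒                    
▒█████▒▒▒▒                    
▒█████▒▒▒▒                    
▒█████▒▒▒▒                    
▒█████▒▒▒▒                    
█▒▒▒▒▒████                    
█▒▒▒▒▒████                    
█▒▒▒▒▒████                    
█▒▒▒▒▒████                    
█▒▒▒▒▒████                    
▒█████▒▒▒▒                    
▒█████▒▒▒▒                    
▒█████▒▒▒▒                    
▒█████▒▒▒▒                    
▒█████▒▒▒▒                    
█▒▒▒▒▒████                    
█▒▒▒▒▒████                    
                              
                              
                              


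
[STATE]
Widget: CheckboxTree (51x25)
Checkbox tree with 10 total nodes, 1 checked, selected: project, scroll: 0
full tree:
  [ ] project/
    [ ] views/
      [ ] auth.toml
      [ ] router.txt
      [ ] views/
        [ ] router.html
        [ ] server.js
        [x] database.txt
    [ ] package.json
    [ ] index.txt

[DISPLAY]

>[-] project/                                      
   [-] views/                                      
     [ ] auth.toml                                 
     [ ] router.txt                                
     [-] views/                                    
       [ ] router.html                             
       [ ] server.js                               
       [x] database.txt                            
   [ ] package.json                                
   [ ] index.txt                                   
                                                   
                                                   
                                                   
                                                   
                                                   
                                                   
                                                   
                                                   
                                                   
                                                   
                                                   
                                                   
                                                   
                                                   
                                                   


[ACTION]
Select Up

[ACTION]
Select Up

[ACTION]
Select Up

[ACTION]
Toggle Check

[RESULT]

>[x] project/                                      
   [x] views/                                      
     [x] auth.toml                                 
     [x] router.txt                                
     [x] views/                                    
       [x] router.html                             
       [x] server.js                               
       [x] database.txt                            
   [x] package.json                                
   [x] index.txt                                   
                                                   
                                                   
                                                   
                                                   
                                                   
                                                   
                                                   
                                                   
                                                   
                                                   
                                                   
                                                   
                                                   
                                                   
                                                   


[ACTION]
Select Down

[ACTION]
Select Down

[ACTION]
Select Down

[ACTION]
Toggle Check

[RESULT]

 [-] project/                                      
   [-] views/                                      
     [x] auth.toml                                 
>    [ ] router.txt                                
     [x] views/                                    
       [x] router.html                             
       [x] server.js                               
       [x] database.txt                            
   [x] package.json                                
   [x] index.txt                                   
                                                   
                                                   
                                                   
                                                   
                                                   
                                                   
                                                   
                                                   
                                                   
                                                   
                                                   
                                                   
                                                   
                                                   
                                                   


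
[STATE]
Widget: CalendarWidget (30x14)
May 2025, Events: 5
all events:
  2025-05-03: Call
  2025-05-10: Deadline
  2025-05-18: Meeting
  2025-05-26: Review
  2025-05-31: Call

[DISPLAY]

           May 2025           
Mo Tu We Th Fr Sa Su          
          1  2  3*  4         
 5  6  7  8  9 10* 11         
12 13 14 15 16 17 18*         
19 20 21 22 23 24 25          
26* 27 28 29 30 31*           
                              
                              
                              
                              
                              
                              
                              


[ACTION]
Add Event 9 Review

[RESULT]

           May 2025           
Mo Tu We Th Fr Sa Su          
          1  2  3*  4         
 5  6  7  8  9* 10* 11        
12 13 14 15 16 17 18*         
19 20 21 22 23 24 25          
26* 27 28 29 30 31*           
                              
                              
                              
                              
                              
                              
                              


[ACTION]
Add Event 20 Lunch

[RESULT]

           May 2025           
Mo Tu We Th Fr Sa Su          
          1  2  3*  4         
 5  6  7  8  9* 10* 11        
12 13 14 15 16 17 18*         
19 20* 21 22 23 24 25         
26* 27 28 29 30 31*           
                              
                              
                              
                              
                              
                              
                              


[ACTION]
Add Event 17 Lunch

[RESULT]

           May 2025           
Mo Tu We Th Fr Sa Su          
          1  2  3*  4         
 5  6  7  8  9* 10* 11        
12 13 14 15 16 17* 18*        
19 20* 21 22 23 24 25         
26* 27 28 29 30 31*           
                              
                              
                              
                              
                              
                              
                              


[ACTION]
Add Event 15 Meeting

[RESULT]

           May 2025           
Mo Tu We Th Fr Sa Su          
          1  2  3*  4         
 5  6  7  8  9* 10* 11        
12 13 14 15* 16 17* 18*       
19 20* 21 22 23 24 25         
26* 27 28 29 30 31*           
                              
                              
                              
                              
                              
                              
                              


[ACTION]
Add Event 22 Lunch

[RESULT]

           May 2025           
Mo Tu We Th Fr Sa Su          
          1  2  3*  4         
 5  6  7  8  9* 10* 11        
12 13 14 15* 16 17* 18*       
19 20* 21 22* 23 24 25        
26* 27 28 29 30 31*           
                              
                              
                              
                              
                              
                              
                              


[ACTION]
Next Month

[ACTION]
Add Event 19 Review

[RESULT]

          June 2025           
Mo Tu We Th Fr Sa Su          
                   1          
 2  3  4  5  6  7  8          
 9 10 11 12 13 14 15          
16 17 18 19* 20 21 22         
23 24 25 26 27 28 29          
30                            
                              
                              
                              
                              
                              
                              


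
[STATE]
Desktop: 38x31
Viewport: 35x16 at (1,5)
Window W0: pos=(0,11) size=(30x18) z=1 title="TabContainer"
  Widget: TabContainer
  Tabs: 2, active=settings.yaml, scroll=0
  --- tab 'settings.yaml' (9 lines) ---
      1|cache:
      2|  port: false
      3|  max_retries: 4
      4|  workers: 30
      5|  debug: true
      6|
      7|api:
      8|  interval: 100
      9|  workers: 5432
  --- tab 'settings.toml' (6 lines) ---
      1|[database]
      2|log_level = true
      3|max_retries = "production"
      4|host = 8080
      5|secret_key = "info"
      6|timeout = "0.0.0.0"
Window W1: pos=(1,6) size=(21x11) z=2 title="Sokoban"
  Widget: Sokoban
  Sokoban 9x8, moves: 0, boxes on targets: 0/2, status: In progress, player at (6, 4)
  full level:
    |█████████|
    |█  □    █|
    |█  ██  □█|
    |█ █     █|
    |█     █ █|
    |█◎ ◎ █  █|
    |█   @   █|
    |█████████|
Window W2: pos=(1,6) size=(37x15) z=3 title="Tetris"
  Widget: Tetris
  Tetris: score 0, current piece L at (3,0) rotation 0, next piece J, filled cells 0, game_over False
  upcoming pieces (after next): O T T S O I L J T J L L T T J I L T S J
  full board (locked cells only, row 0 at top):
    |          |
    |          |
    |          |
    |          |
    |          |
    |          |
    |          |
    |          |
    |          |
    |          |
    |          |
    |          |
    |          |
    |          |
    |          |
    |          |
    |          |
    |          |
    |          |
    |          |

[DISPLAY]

                                   
┏━━━━━━━━━━━━━━━━━━━━━━━━━━━━━━━━━━
┃ Tetris                           
┠──────────────────────────────────
┃          │Next:                  
┃          │█                      
┃          │███                    
┃          │                       
┃          │                       
┃          │                       
┃          │Score:                 
┃          │0                      
┃          │                       
┃          │                       
┃          │                       
┗━━━━━━━━━━━━━━━━━━━━━━━━━━━━━━━━━━


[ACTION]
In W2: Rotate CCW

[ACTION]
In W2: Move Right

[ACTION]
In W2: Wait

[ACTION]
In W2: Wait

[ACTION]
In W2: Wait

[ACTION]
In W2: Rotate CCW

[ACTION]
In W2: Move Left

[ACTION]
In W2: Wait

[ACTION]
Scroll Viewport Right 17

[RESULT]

                                   
━━━━━━━━━━━━━━━━━━━━━━━━━━━━━━━━━━┓
Tetris                            ┃
──────────────────────────────────┨
         │Next:                   ┃
         │█                       ┃
         │███                     ┃
         │                        ┃
         │                        ┃
         │                        ┃
         │Score:                  ┃
         │0                       ┃
         │                        ┃
         │                        ┃
         │                        ┃
━━━━━━━━━━━━━━━━━━━━━━━━━━━━━━━━━━┛


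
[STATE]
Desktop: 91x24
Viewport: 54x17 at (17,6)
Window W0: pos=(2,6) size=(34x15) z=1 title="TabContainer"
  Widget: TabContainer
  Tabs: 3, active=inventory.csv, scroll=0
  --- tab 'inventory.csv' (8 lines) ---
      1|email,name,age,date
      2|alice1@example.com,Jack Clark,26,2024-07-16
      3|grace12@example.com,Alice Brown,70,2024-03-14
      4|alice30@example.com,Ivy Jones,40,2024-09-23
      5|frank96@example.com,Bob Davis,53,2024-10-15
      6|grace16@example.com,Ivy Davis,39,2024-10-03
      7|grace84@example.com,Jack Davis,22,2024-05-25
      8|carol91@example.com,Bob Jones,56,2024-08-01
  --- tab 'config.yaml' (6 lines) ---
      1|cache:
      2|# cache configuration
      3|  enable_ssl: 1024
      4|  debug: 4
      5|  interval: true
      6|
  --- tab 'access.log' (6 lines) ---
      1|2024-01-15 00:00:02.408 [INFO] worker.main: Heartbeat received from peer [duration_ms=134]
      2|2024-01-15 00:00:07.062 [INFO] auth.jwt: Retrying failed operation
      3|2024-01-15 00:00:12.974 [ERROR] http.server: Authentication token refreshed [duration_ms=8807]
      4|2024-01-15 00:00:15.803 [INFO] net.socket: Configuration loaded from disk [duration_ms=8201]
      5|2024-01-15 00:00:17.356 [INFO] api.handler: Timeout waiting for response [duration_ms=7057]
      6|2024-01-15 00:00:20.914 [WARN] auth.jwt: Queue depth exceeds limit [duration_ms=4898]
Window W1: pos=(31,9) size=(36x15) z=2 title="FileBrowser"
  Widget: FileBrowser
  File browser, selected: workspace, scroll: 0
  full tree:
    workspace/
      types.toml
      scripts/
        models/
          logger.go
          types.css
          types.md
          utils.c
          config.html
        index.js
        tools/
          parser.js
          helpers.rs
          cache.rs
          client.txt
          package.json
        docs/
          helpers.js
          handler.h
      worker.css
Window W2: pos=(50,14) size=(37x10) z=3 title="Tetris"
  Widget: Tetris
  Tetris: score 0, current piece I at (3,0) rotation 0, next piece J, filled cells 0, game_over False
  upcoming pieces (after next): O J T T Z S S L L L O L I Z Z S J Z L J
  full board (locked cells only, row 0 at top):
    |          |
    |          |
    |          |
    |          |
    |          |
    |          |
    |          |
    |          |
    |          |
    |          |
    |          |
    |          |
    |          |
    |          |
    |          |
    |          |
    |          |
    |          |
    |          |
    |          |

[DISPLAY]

━━━━━━━━━━━━━━━━━━┓                                   
                  ┃                                   
──────────────────┨                                   
]│ config.yaml┏━━━━━━━━━━━━━━━━━━━━━━━━━━━━━━━━━━┓    
──────────────┃ FileBrowser                      ┃    
,date         ┠──────────────────────────────────┨    
.com,Jack Clar┃> [-] workspace/                  ┃    
e.com,Alice Br┃    types.toml                    ┃    
e.com,Ivy Jone┃    [+] scripts/  ┏━━━━━━━━━━━━━━━━━━━━
e.com,Bob Davi┃    worker.css    ┃ Tetris             
e.com,Ivy Davi┃                  ┠────────────────────
e.com,Jack Dav┃                  ┃          │Next:    
e.com,Bob Jone┃                  ┃          │█        
              ┃                  ┃          │███      
━━━━━━━━━━━━━━┃                  ┃          │         
              ┃                  ┃          │         
              ┃                  ┃          │         


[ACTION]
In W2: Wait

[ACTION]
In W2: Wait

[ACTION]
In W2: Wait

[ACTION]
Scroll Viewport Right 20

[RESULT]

                                                      
                                                      
                                                      
━━━━━━━━━━━━━━━━━━━━━━━━━━━━━┓                        
Browser                      ┃                        
─────────────────────────────┨                        
 workspace/                  ┃                        
ypes.toml                    ┃                        
+] scripts/  ┏━━━━━━━━━━━━━━━━━━━━━━━━━━━━━━━━━━━┓    
orker.css    ┃ Tetris                            ┃    
             ┠───────────────────────────────────┨    
             ┃          │Next:                   ┃    
             ┃          │█                       ┃    
             ┃          │███                     ┃    
             ┃          │                        ┃    
             ┃          │                        ┃    
             ┃          │                        ┃    


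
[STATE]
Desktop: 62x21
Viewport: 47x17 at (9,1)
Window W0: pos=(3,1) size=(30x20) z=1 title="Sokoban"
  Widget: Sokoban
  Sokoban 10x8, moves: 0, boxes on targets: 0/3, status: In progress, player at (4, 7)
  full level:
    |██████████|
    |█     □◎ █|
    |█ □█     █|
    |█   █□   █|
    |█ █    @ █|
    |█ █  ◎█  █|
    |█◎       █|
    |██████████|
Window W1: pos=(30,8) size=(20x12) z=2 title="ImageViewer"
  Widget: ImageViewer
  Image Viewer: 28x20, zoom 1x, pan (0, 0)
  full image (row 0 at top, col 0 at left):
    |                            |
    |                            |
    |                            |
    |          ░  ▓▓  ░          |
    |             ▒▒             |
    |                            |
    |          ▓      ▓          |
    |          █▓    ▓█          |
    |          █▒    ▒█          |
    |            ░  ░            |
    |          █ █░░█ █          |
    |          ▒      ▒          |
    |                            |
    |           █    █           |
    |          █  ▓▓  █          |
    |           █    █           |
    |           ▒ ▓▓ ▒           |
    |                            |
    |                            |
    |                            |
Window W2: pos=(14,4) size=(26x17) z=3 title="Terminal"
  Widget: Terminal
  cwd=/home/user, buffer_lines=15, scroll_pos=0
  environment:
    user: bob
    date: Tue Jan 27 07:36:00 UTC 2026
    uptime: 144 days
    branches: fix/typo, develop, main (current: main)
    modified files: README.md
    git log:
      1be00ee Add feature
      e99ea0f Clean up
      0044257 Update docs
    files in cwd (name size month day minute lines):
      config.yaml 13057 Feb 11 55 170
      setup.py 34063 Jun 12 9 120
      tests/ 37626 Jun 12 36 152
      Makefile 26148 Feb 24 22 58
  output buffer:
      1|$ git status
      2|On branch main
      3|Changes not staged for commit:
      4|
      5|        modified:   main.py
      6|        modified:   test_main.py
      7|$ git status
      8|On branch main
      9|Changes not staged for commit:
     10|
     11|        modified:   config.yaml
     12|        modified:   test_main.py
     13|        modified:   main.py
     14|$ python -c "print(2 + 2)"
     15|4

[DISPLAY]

━━━━━━━━━━━━━━━━━━━━━━━┓                       
ban                    ┃                       
───────────────────────┨                       
█████┏━━━━━━━━━━━━━━━━━━━━━━━━┓                
 □◎ █┃ Terminal               ┃                
    █┠────────────────────────┨                
□   █┃$ git status            ┃                
  @ █┃On branch main          ┃━━━━━━━━━┓      
◎█  █┃Changes not staged for c┃wer      ┃      
    █┃                        ┃─────────┨      
█████┃        modified:   main┃         ┃      
: 0  ┃        modified:   test┃         ┃      
     ┃$ git status            ┃         ┃      
     ┃On branch main          ┃ ░  ▓▓  ░┃      
     ┃Changes not staged for c┃    ▒▒   ┃      
     ┃                        ┃         ┃      
     ┃        modified:   conf┃ ▓      ▓┃      


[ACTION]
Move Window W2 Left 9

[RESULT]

━━━━━━━━━━━━━━━━━━━━━━━┓                       
ban                    ┃                       
───────────────────────┨                       
━━━━━━━━━━━━━━━━━━━━━┓ ┃                       
rminal               ┃ ┃                       
─────────────────────┨ ┃                       
it status            ┃ ┃                       
branch main          ┃━━━━━━━━━━━━━━━━━━┓      
nges not staged for c┃ ImageViewer      ┃      
                     ┃──────────────────┨      
     modified:   main┃                  ┃      
     modified:   test┃                  ┃      
it status            ┃                  ┃      
branch main          ┃          ░  ▓▓  ░┃      
nges not staged for c┃             ▒▒   ┃      
                     ┃                  ┃      
     modified:   conf┃          ▓      ▓┃      


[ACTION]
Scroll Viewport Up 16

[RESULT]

                                               
━━━━━━━━━━━━━━━━━━━━━━━┓                       
ban                    ┃                       
───────────────────────┨                       
━━━━━━━━━━━━━━━━━━━━━┓ ┃                       
rminal               ┃ ┃                       
─────────────────────┨ ┃                       
it status            ┃ ┃                       
branch main          ┃━━━━━━━━━━━━━━━━━━┓      
nges not staged for c┃ ImageViewer      ┃      
                     ┃──────────────────┨      
     modified:   main┃                  ┃      
     modified:   test┃                  ┃      
it status            ┃                  ┃      
branch main          ┃          ░  ▓▓  ░┃      
nges not staged for c┃             ▒▒   ┃      
                     ┃                  ┃      


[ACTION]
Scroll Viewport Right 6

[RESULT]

                                               
━━━━━━━━━━━━━━━━━┓                             
                 ┃                             
─────────────────┨                             
━━━━━━━━━━━━━━━┓ ┃                             
               ┃ ┃                             
───────────────┨ ┃                             
tus            ┃ ┃                             
 main          ┃━━━━━━━━━━━━━━━━━━┓            
ot staged for c┃ ImageViewer      ┃            
               ┃──────────────────┨            
odified:   main┃                  ┃            
odified:   test┃                  ┃            
tus            ┃                  ┃            
 main          ┃          ░  ▓▓  ░┃            
ot staged for c┃             ▒▒   ┃            
               ┃                  ┃            


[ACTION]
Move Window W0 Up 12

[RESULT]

━━━━━━━━━━━━━━━━━┓                             
                 ┃                             
─────────────────┨                             
                 ┃                             
━━━━━━━━━━━━━━━┓ ┃                             
               ┃ ┃                             
───────────────┨ ┃                             
tus            ┃ ┃                             
 main          ┃━━━━━━━━━━━━━━━━━━┓            
ot staged for c┃ ImageViewer      ┃            
               ┃──────────────────┨            
odified:   main┃                  ┃            
odified:   test┃                  ┃            
tus            ┃                  ┃            
 main          ┃          ░  ▓▓  ░┃            
ot staged for c┃             ▒▒   ┃            
               ┃                  ┃            


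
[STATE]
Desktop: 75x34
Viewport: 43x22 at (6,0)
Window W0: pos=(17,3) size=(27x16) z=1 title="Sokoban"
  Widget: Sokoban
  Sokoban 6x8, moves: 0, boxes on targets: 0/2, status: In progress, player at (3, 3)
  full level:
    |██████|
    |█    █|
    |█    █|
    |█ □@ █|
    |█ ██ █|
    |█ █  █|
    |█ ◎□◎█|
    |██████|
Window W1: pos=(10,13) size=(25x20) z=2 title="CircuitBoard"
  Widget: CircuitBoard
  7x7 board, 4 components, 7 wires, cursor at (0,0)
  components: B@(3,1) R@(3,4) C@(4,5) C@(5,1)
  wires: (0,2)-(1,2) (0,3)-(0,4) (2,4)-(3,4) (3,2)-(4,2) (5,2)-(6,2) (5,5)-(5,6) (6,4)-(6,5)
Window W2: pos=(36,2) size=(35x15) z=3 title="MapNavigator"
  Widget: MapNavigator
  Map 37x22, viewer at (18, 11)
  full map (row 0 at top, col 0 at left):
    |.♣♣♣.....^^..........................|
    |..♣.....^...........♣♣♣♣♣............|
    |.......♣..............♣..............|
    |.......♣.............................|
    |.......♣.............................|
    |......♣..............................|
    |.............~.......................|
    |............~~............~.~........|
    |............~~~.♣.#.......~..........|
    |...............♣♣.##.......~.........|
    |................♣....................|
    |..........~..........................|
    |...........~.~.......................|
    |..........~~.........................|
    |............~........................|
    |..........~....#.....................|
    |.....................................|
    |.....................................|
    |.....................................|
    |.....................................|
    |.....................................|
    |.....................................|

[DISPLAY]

                                           
                                           
                              ┏━━━━━━━━━━━━
           ┏━━━━━━━━━━━━━━━━━━┃ MapNavigato
           ┃ Sokoban          ┠────────────
           ┠──────────────────┃...........~
           ┃██████            ┃..........~~
           ┃█    █            ┃..........~~
           ┃█    █            ┃............
           ┃█ □@ █            ┃............
           ┃█ ██ █            ┃........~...
           ┃█ █  █            ┃.........~.~
           ┃█ ◎□◎█            ┃........~~..
    ┏━━━━━━━━━━━━━━━━━━━━━━━┓ ┃..........~.
    ┃ CircuitBoard          ┃ ┃........~...
    ┠───────────────────────┨ ┃............
    ┃   0 1 2 3 4 5 6       ┃ ┗━━━━━━━━━━━━
    ┃0  [.]      ·   · ─ ·  ┃        ┃     
    ┃            │          ┃━━━━━━━━┛     
    ┃1           ·          ┃              
    ┃                       ┃              
    ┃2                   ·  ┃              


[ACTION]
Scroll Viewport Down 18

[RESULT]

           ┃█ ◎□◎█            ┃........~~..
    ┏━━━━━━━━━━━━━━━━━━━━━━━┓ ┃..........~.
    ┃ CircuitBoard          ┃ ┃........~...
    ┠───────────────────────┨ ┃............
    ┃   0 1 2 3 4 5 6       ┃ ┗━━━━━━━━━━━━
    ┃0  [.]      ·   · ─ ·  ┃        ┃     
    ┃            │          ┃━━━━━━━━┛     
    ┃1           ·          ┃              
    ┃                       ┃              
    ┃2                   ·  ┃              
    ┃                    │  ┃              
    ┃3       B   ·       R  ┃              
    ┃            │          ┃              
    ┃4           ·          ┃              
    ┃                       ┃              
    ┃5       C   ·          ┃              
    ┃            │          ┃              
    ┃6           ·       · ─┃              
    ┃Cursor: (0,0)          ┃              
    ┃                       ┃              
    ┗━━━━━━━━━━━━━━━━━━━━━━━┛              
                                           


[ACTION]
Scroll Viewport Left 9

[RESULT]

                 ┃█ ◎□◎█            ┃......
          ┏━━━━━━━━━━━━━━━━━━━━━━━┓ ┃......
          ┃ CircuitBoard          ┃ ┃......
          ┠───────────────────────┨ ┃......
          ┃   0 1 2 3 4 5 6       ┃ ┗━━━━━━
          ┃0  [.]      ·   · ─ ·  ┃        
          ┃            │          ┃━━━━━━━━
          ┃1           ·          ┃        
          ┃                       ┃        
          ┃2                   ·  ┃        
          ┃                    │  ┃        
          ┃3       B   ·       R  ┃        
          ┃            │          ┃        
          ┃4           ·          ┃        
          ┃                       ┃        
          ┃5       C   ·          ┃        
          ┃            │          ┃        
          ┃6           ·       · ─┃        
          ┃Cursor: (0,0)          ┃        
          ┃                       ┃        
          ┗━━━━━━━━━━━━━━━━━━━━━━━┛        
                                           
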